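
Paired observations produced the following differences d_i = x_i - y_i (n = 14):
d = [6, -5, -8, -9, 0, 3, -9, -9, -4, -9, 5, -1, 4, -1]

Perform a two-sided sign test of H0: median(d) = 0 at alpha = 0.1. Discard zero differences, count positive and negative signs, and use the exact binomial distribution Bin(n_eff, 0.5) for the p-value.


Step 1: Discard zero differences. Original n = 14; n_eff = number of nonzero differences = 13.
Nonzero differences (with sign): +6, -5, -8, -9, +3, -9, -9, -4, -9, +5, -1, +4, -1
Step 2: Count signs: positive = 4, negative = 9.
Step 3: Under H0: P(positive) = 0.5, so the number of positives S ~ Bin(13, 0.5).
Step 4: Two-sided exact p-value = sum of Bin(13,0.5) probabilities at or below the observed probability = 0.266846.
Step 5: alpha = 0.1. fail to reject H0.

n_eff = 13, pos = 4, neg = 9, p = 0.266846, fail to reject H0.


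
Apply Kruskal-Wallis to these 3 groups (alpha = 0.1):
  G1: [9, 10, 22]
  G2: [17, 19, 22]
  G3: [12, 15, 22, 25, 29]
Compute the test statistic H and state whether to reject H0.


Step 1: Combine all N = 11 observations and assign midranks.
sorted (value, group, rank): (9,G1,1), (10,G1,2), (12,G3,3), (15,G3,4), (17,G2,5), (19,G2,6), (22,G1,8), (22,G2,8), (22,G3,8), (25,G3,10), (29,G3,11)
Step 2: Sum ranks within each group.
R_1 = 11 (n_1 = 3)
R_2 = 19 (n_2 = 3)
R_3 = 36 (n_3 = 5)
Step 3: H = 12/(N(N+1)) * sum(R_i^2/n_i) - 3(N+1)
     = 12/(11*12) * (11^2/3 + 19^2/3 + 36^2/5) - 3*12
     = 0.090909 * 419.867 - 36
     = 2.169697.
Step 4: Ties present; correction factor C = 1 - 24/(11^3 - 11) = 0.981818. Corrected H = 2.169697 / 0.981818 = 2.209877.
Step 5: Under H0, H ~ chi^2(2); p-value = 0.331231.
Step 6: alpha = 0.1. fail to reject H0.

H = 2.2099, df = 2, p = 0.331231, fail to reject H0.


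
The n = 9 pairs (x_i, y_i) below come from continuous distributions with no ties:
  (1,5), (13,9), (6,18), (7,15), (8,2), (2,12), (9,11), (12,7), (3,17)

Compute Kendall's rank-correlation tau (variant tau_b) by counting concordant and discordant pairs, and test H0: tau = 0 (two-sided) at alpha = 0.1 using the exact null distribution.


Step 1: Enumerate the 36 unordered pairs (i,j) with i<j and classify each by sign(x_j-x_i) * sign(y_j-y_i).
  (1,2):dx=+12,dy=+4->C; (1,3):dx=+5,dy=+13->C; (1,4):dx=+6,dy=+10->C; (1,5):dx=+7,dy=-3->D
  (1,6):dx=+1,dy=+7->C; (1,7):dx=+8,dy=+6->C; (1,8):dx=+11,dy=+2->C; (1,9):dx=+2,dy=+12->C
  (2,3):dx=-7,dy=+9->D; (2,4):dx=-6,dy=+6->D; (2,5):dx=-5,dy=-7->C; (2,6):dx=-11,dy=+3->D
  (2,7):dx=-4,dy=+2->D; (2,8):dx=-1,dy=-2->C; (2,9):dx=-10,dy=+8->D; (3,4):dx=+1,dy=-3->D
  (3,5):dx=+2,dy=-16->D; (3,6):dx=-4,dy=-6->C; (3,7):dx=+3,dy=-7->D; (3,8):dx=+6,dy=-11->D
  (3,9):dx=-3,dy=-1->C; (4,5):dx=+1,dy=-13->D; (4,6):dx=-5,dy=-3->C; (4,7):dx=+2,dy=-4->D
  (4,8):dx=+5,dy=-8->D; (4,9):dx=-4,dy=+2->D; (5,6):dx=-6,dy=+10->D; (5,7):dx=+1,dy=+9->C
  (5,8):dx=+4,dy=+5->C; (5,9):dx=-5,dy=+15->D; (6,7):dx=+7,dy=-1->D; (6,8):dx=+10,dy=-5->D
  (6,9):dx=+1,dy=+5->C; (7,8):dx=+3,dy=-4->D; (7,9):dx=-6,dy=+6->D; (8,9):dx=-9,dy=+10->D
Step 2: C = 15, D = 21, total pairs = 36.
Step 3: tau = (C - D)/(n(n-1)/2) = (15 - 21)/36 = -0.166667.
Step 4: Exact two-sided p-value (enumerate n! = 362880 permutations of y under H0): p = 0.612202.
Step 5: alpha = 0.1. fail to reject H0.

tau_b = -0.1667 (C=15, D=21), p = 0.612202, fail to reject H0.


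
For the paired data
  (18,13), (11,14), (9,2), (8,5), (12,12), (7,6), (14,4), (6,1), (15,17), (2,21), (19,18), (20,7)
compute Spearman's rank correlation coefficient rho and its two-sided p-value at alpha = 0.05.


Step 1: Rank x and y separately (midranks; no ties here).
rank(x): 18->10, 11->6, 9->5, 8->4, 12->7, 7->3, 14->8, 6->2, 15->9, 2->1, 19->11, 20->12
rank(y): 13->8, 14->9, 2->2, 5->4, 12->7, 6->5, 4->3, 1->1, 17->10, 21->12, 18->11, 7->6
Step 2: d_i = R_x(i) - R_y(i); compute d_i^2.
  (10-8)^2=4, (6-9)^2=9, (5-2)^2=9, (4-4)^2=0, (7-7)^2=0, (3-5)^2=4, (8-3)^2=25, (2-1)^2=1, (9-10)^2=1, (1-12)^2=121, (11-11)^2=0, (12-6)^2=36
sum(d^2) = 210.
Step 3: rho = 1 - 6*210 / (12*(12^2 - 1)) = 1 - 1260/1716 = 0.265734.
Step 4: Under H0, t = rho * sqrt((n-2)/(1-rho^2)) = 0.8717 ~ t(10).
Step 5: Two-sided p-value from the t-distribution with 10 df = 0.403833.
Step 6: alpha = 0.05. fail to reject H0.

rho = 0.2657, p = 0.403833, fail to reject H0 at alpha = 0.05.


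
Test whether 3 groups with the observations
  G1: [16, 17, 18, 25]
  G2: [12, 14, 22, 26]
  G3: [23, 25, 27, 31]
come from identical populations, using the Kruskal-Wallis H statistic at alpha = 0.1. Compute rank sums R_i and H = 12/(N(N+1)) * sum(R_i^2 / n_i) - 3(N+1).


Step 1: Combine all N = 12 observations and assign midranks.
sorted (value, group, rank): (12,G2,1), (14,G2,2), (16,G1,3), (17,G1,4), (18,G1,5), (22,G2,6), (23,G3,7), (25,G1,8.5), (25,G3,8.5), (26,G2,10), (27,G3,11), (31,G3,12)
Step 2: Sum ranks within each group.
R_1 = 20.5 (n_1 = 4)
R_2 = 19 (n_2 = 4)
R_3 = 38.5 (n_3 = 4)
Step 3: H = 12/(N(N+1)) * sum(R_i^2/n_i) - 3(N+1)
     = 12/(12*13) * (20.5^2/4 + 19^2/4 + 38.5^2/4) - 3*13
     = 0.076923 * 565.875 - 39
     = 4.528846.
Step 4: Ties present; correction factor C = 1 - 6/(12^3 - 12) = 0.996503. Corrected H = 4.528846 / 0.996503 = 4.544737.
Step 5: Under H0, H ~ chi^2(2); p-value = 0.103068.
Step 6: alpha = 0.1. fail to reject H0.

H = 4.5447, df = 2, p = 0.103068, fail to reject H0.


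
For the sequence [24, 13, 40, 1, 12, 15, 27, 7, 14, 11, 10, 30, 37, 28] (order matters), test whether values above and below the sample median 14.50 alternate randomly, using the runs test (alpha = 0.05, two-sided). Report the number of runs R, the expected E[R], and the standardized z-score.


Step 1: Compute median = 14.50; label A = above, B = below.
Labels in order: ABABBAABBBBAAA  (n_A = 7, n_B = 7)
Step 2: Count runs R = 7.
Step 3: Under H0 (random ordering), E[R] = 2*n_A*n_B/(n_A+n_B) + 1 = 2*7*7/14 + 1 = 8.0000.
        Var[R] = 2*n_A*n_B*(2*n_A*n_B - n_A - n_B) / ((n_A+n_B)^2 * (n_A+n_B-1)) = 8232/2548 = 3.2308.
        SD[R] = 1.7974.
Step 4: Continuity-corrected z = (R + 0.5 - E[R]) / SD[R] = (7 + 0.5 - 8.0000) / 1.7974 = -0.2782.
Step 5: Two-sided p-value via normal approximation = 2*(1 - Phi(|z|)) = 0.780879.
Step 6: alpha = 0.05. fail to reject H0.

R = 7, z = -0.2782, p = 0.780879, fail to reject H0.


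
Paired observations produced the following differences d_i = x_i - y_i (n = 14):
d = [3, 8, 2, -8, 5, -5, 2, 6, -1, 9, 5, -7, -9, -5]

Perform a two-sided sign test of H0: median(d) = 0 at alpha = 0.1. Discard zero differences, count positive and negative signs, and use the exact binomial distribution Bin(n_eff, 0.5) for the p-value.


Step 1: Discard zero differences. Original n = 14; n_eff = number of nonzero differences = 14.
Nonzero differences (with sign): +3, +8, +2, -8, +5, -5, +2, +6, -1, +9, +5, -7, -9, -5
Step 2: Count signs: positive = 8, negative = 6.
Step 3: Under H0: P(positive) = 0.5, so the number of positives S ~ Bin(14, 0.5).
Step 4: Two-sided exact p-value = sum of Bin(14,0.5) probabilities at or below the observed probability = 0.790527.
Step 5: alpha = 0.1. fail to reject H0.

n_eff = 14, pos = 8, neg = 6, p = 0.790527, fail to reject H0.


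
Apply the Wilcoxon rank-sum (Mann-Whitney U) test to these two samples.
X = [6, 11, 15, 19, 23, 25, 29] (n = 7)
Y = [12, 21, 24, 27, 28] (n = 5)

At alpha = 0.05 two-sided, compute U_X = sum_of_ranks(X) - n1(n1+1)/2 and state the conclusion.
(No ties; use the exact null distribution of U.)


Step 1: Combine and sort all 12 observations; assign midranks.
sorted (value, group): (6,X), (11,X), (12,Y), (15,X), (19,X), (21,Y), (23,X), (24,Y), (25,X), (27,Y), (28,Y), (29,X)
ranks: 6->1, 11->2, 12->3, 15->4, 19->5, 21->6, 23->7, 24->8, 25->9, 27->10, 28->11, 29->12
Step 2: Rank sum for X: R1 = 1 + 2 + 4 + 5 + 7 + 9 + 12 = 40.
Step 3: U_X = R1 - n1(n1+1)/2 = 40 - 7*8/2 = 40 - 28 = 12.
       U_Y = n1*n2 - U_X = 35 - 12 = 23.
Step 4: No ties, so the exact null distribution of U (based on enumerating the C(12,7) = 792 equally likely rank assignments) gives the two-sided p-value.
Step 5: p-value = 0.431818; compare to alpha = 0.05. fail to reject H0.

U_X = 12, p = 0.431818, fail to reject H0 at alpha = 0.05.


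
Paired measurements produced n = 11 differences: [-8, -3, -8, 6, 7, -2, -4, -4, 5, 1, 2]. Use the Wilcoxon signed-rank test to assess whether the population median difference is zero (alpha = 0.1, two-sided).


Step 1: Drop any zero differences (none here) and take |d_i|.
|d| = [8, 3, 8, 6, 7, 2, 4, 4, 5, 1, 2]
Step 2: Midrank |d_i| (ties get averaged ranks).
ranks: |8|->10.5, |3|->4, |8|->10.5, |6|->8, |7|->9, |2|->2.5, |4|->5.5, |4|->5.5, |5|->7, |1|->1, |2|->2.5
Step 3: Attach original signs; sum ranks with positive sign and with negative sign.
W+ = 8 + 9 + 7 + 1 + 2.5 = 27.5
W- = 10.5 + 4 + 10.5 + 2.5 + 5.5 + 5.5 = 38.5
(Check: W+ + W- = 66 should equal n(n+1)/2 = 66.)
Step 4: Test statistic W = min(W+, W-) = 27.5.
Step 5: Ties in |d|, so use the tie-corrected normal approximation.
        E[W] = n(n+1)/4 = 11*12/4 = 33.
        Tie groups: |d|=2 (t=2), |d|=4 (t=2), |d|=8 (t=2); sum(t^3 - t) = 18.
        Var[W] = n(n+1)(2n+1)/24 - sum(t^3-t)/48 = 3036/24 - 18/48 = 126.125.
        z = (W - E[W]) / sqrt(Var[W]) = (27.5 - 33) / 11.2305 = -0.4897.
        Two-sided p = 2*Phi(z) = 0.624321.
Step 6: alpha = 0.1. fail to reject H0.

W+ = 27.5, W- = 38.5, W = min = 27.5, p = 0.624321, fail to reject H0.


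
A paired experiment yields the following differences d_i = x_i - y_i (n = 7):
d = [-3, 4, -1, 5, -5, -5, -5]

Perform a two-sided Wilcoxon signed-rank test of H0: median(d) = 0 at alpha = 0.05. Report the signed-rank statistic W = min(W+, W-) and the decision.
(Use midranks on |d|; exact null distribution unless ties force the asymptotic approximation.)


Step 1: Drop any zero differences (none here) and take |d_i|.
|d| = [3, 4, 1, 5, 5, 5, 5]
Step 2: Midrank |d_i| (ties get averaged ranks).
ranks: |3|->2, |4|->3, |1|->1, |5|->5.5, |5|->5.5, |5|->5.5, |5|->5.5
Step 3: Attach original signs; sum ranks with positive sign and with negative sign.
W+ = 3 + 5.5 = 8.5
W- = 2 + 1 + 5.5 + 5.5 + 5.5 = 19.5
(Check: W+ + W- = 28 should equal n(n+1)/2 = 28.)
Step 4: Test statistic W = min(W+, W-) = 8.5.
Step 5: Ties in |d|, so use the tie-corrected normal approximation.
        E[W] = n(n+1)/4 = 7*8/4 = 14.
        Tie groups: |d|=5 (t=4); sum(t^3 - t) = 60.
        Var[W] = n(n+1)(2n+1)/24 - sum(t^3-t)/48 = 840/24 - 60/48 = 33.75.
        z = (W - E[W]) / sqrt(Var[W]) = (8.5 - 14) / 5.8095 = -0.9467.
        Two-sided p = 2*Phi(z) = 0.343777.
Step 6: alpha = 0.05. fail to reject H0.

W+ = 8.5, W- = 19.5, W = min = 8.5, p = 0.343777, fail to reject H0.


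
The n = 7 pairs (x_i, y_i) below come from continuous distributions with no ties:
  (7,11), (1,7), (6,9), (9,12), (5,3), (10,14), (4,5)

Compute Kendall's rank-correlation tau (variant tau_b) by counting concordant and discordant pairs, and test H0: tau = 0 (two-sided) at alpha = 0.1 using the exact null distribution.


Step 1: Enumerate the 21 unordered pairs (i,j) with i<j and classify each by sign(x_j-x_i) * sign(y_j-y_i).
  (1,2):dx=-6,dy=-4->C; (1,3):dx=-1,dy=-2->C; (1,4):dx=+2,dy=+1->C; (1,5):dx=-2,dy=-8->C
  (1,6):dx=+3,dy=+3->C; (1,7):dx=-3,dy=-6->C; (2,3):dx=+5,dy=+2->C; (2,4):dx=+8,dy=+5->C
  (2,5):dx=+4,dy=-4->D; (2,6):dx=+9,dy=+7->C; (2,7):dx=+3,dy=-2->D; (3,4):dx=+3,dy=+3->C
  (3,5):dx=-1,dy=-6->C; (3,6):dx=+4,dy=+5->C; (3,7):dx=-2,dy=-4->C; (4,5):dx=-4,dy=-9->C
  (4,6):dx=+1,dy=+2->C; (4,7):dx=-5,dy=-7->C; (5,6):dx=+5,dy=+11->C; (5,7):dx=-1,dy=+2->D
  (6,7):dx=-6,dy=-9->C
Step 2: C = 18, D = 3, total pairs = 21.
Step 3: tau = (C - D)/(n(n-1)/2) = (18 - 3)/21 = 0.714286.
Step 4: Exact two-sided p-value (enumerate n! = 5040 permutations of y under H0): p = 0.030159.
Step 5: alpha = 0.1. reject H0.

tau_b = 0.7143 (C=18, D=3), p = 0.030159, reject H0.


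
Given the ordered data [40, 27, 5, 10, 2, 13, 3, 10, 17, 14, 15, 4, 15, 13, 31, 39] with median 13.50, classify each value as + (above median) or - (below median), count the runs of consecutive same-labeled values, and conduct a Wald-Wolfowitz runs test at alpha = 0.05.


Step 1: Compute median = 13.50; label A = above, B = below.
Labels in order: AABBBBBBAAABABAA  (n_A = 8, n_B = 8)
Step 2: Count runs R = 7.
Step 3: Under H0 (random ordering), E[R] = 2*n_A*n_B/(n_A+n_B) + 1 = 2*8*8/16 + 1 = 9.0000.
        Var[R] = 2*n_A*n_B*(2*n_A*n_B - n_A - n_B) / ((n_A+n_B)^2 * (n_A+n_B-1)) = 14336/3840 = 3.7333.
        SD[R] = 1.9322.
Step 4: Continuity-corrected z = (R + 0.5 - E[R]) / SD[R] = (7 + 0.5 - 9.0000) / 1.9322 = -0.7763.
Step 5: Two-sided p-value via normal approximation = 2*(1 - Phi(|z|)) = 0.437558.
Step 6: alpha = 0.05. fail to reject H0.

R = 7, z = -0.7763, p = 0.437558, fail to reject H0.


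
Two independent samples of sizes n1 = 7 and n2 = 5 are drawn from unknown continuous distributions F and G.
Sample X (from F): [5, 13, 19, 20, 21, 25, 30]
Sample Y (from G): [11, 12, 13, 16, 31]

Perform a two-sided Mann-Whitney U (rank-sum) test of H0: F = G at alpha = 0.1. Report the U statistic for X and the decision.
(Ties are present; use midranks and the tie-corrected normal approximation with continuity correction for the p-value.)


Step 1: Combine and sort all 12 observations; assign midranks.
sorted (value, group): (5,X), (11,Y), (12,Y), (13,X), (13,Y), (16,Y), (19,X), (20,X), (21,X), (25,X), (30,X), (31,Y)
ranks: 5->1, 11->2, 12->3, 13->4.5, 13->4.5, 16->6, 19->7, 20->8, 21->9, 25->10, 30->11, 31->12
Step 2: Rank sum for X: R1 = 1 + 4.5 + 7 + 8 + 9 + 10 + 11 = 50.5.
Step 3: U_X = R1 - n1(n1+1)/2 = 50.5 - 7*8/2 = 50.5 - 28 = 22.5.
       U_Y = n1*n2 - U_X = 35 - 22.5 = 12.5.
Step 4: Ties are present, so use the tie-corrected normal approximation (with continuity correction) for the p-value.
Step 5: p-value = 0.464120; compare to alpha = 0.1. fail to reject H0.

U_X = 22.5, p = 0.464120, fail to reject H0 at alpha = 0.1.


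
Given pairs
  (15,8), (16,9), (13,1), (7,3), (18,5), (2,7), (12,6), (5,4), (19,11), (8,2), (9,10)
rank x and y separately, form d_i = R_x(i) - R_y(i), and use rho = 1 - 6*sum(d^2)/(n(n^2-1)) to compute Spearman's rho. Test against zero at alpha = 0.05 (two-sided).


Step 1: Rank x and y separately (midranks; no ties here).
rank(x): 15->8, 16->9, 13->7, 7->3, 18->10, 2->1, 12->6, 5->2, 19->11, 8->4, 9->5
rank(y): 8->8, 9->9, 1->1, 3->3, 5->5, 7->7, 6->6, 4->4, 11->11, 2->2, 10->10
Step 2: d_i = R_x(i) - R_y(i); compute d_i^2.
  (8-8)^2=0, (9-9)^2=0, (7-1)^2=36, (3-3)^2=0, (10-5)^2=25, (1-7)^2=36, (6-6)^2=0, (2-4)^2=4, (11-11)^2=0, (4-2)^2=4, (5-10)^2=25
sum(d^2) = 130.
Step 3: rho = 1 - 6*130 / (11*(11^2 - 1)) = 1 - 780/1320 = 0.409091.
Step 4: Under H0, t = rho * sqrt((n-2)/(1-rho^2)) = 1.3450 ~ t(9).
Step 5: Two-sided p-value from the t-distribution with 9 df = 0.211545.
Step 6: alpha = 0.05. fail to reject H0.

rho = 0.4091, p = 0.211545, fail to reject H0 at alpha = 0.05.


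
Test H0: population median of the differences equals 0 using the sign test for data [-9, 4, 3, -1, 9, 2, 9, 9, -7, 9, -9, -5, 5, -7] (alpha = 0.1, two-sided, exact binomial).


Step 1: Discard zero differences. Original n = 14; n_eff = number of nonzero differences = 14.
Nonzero differences (with sign): -9, +4, +3, -1, +9, +2, +9, +9, -7, +9, -9, -5, +5, -7
Step 2: Count signs: positive = 8, negative = 6.
Step 3: Under H0: P(positive) = 0.5, so the number of positives S ~ Bin(14, 0.5).
Step 4: Two-sided exact p-value = sum of Bin(14,0.5) probabilities at or below the observed probability = 0.790527.
Step 5: alpha = 0.1. fail to reject H0.

n_eff = 14, pos = 8, neg = 6, p = 0.790527, fail to reject H0.


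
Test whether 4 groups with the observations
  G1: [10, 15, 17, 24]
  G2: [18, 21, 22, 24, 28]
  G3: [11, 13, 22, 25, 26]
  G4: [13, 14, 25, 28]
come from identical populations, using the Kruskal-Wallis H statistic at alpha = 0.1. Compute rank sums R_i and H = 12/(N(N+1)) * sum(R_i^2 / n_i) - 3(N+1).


Step 1: Combine all N = 18 observations and assign midranks.
sorted (value, group, rank): (10,G1,1), (11,G3,2), (13,G3,3.5), (13,G4,3.5), (14,G4,5), (15,G1,6), (17,G1,7), (18,G2,8), (21,G2,9), (22,G2,10.5), (22,G3,10.5), (24,G1,12.5), (24,G2,12.5), (25,G3,14.5), (25,G4,14.5), (26,G3,16), (28,G2,17.5), (28,G4,17.5)
Step 2: Sum ranks within each group.
R_1 = 26.5 (n_1 = 4)
R_2 = 57.5 (n_2 = 5)
R_3 = 46.5 (n_3 = 5)
R_4 = 40.5 (n_4 = 4)
Step 3: H = 12/(N(N+1)) * sum(R_i^2/n_i) - 3(N+1)
     = 12/(18*19) * (26.5^2/4 + 57.5^2/5 + 46.5^2/5 + 40.5^2/4) - 3*19
     = 0.035088 * 1679.33 - 57
     = 1.923684.
Step 4: Ties present; correction factor C = 1 - 30/(18^3 - 18) = 0.994840. Corrected H = 1.923684 / 0.994840 = 1.933662.
Step 5: Under H0, H ~ chi^2(3); p-value = 0.586289.
Step 6: alpha = 0.1. fail to reject H0.

H = 1.9337, df = 3, p = 0.586289, fail to reject H0.


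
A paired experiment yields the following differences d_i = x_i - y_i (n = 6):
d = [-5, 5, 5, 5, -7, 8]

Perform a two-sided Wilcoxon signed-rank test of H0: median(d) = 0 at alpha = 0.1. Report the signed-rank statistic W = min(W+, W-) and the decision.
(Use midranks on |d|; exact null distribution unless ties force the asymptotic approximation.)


Step 1: Drop any zero differences (none here) and take |d_i|.
|d| = [5, 5, 5, 5, 7, 8]
Step 2: Midrank |d_i| (ties get averaged ranks).
ranks: |5|->2.5, |5|->2.5, |5|->2.5, |5|->2.5, |7|->5, |8|->6
Step 3: Attach original signs; sum ranks with positive sign and with negative sign.
W+ = 2.5 + 2.5 + 2.5 + 6 = 13.5
W- = 2.5 + 5 = 7.5
(Check: W+ + W- = 21 should equal n(n+1)/2 = 21.)
Step 4: Test statistic W = min(W+, W-) = 7.5.
Step 5: Ties in |d|, so use the tie-corrected normal approximation.
        E[W] = n(n+1)/4 = 6*7/4 = 10.5.
        Tie groups: |d|=5 (t=4); sum(t^3 - t) = 60.
        Var[W] = n(n+1)(2n+1)/24 - sum(t^3-t)/48 = 546/24 - 60/48 = 21.5.
        z = (W - E[W]) / sqrt(Var[W]) = (7.5 - 10.5) / 4.6368 = -0.6470.
        Two-sided p = 2*Phi(z) = 0.517634.
Step 6: alpha = 0.1. fail to reject H0.

W+ = 13.5, W- = 7.5, W = min = 7.5, p = 0.517634, fail to reject H0.


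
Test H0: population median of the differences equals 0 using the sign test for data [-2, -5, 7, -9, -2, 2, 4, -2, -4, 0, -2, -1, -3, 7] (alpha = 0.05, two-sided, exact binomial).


Step 1: Discard zero differences. Original n = 14; n_eff = number of nonzero differences = 13.
Nonzero differences (with sign): -2, -5, +7, -9, -2, +2, +4, -2, -4, -2, -1, -3, +7
Step 2: Count signs: positive = 4, negative = 9.
Step 3: Under H0: P(positive) = 0.5, so the number of positives S ~ Bin(13, 0.5).
Step 4: Two-sided exact p-value = sum of Bin(13,0.5) probabilities at or below the observed probability = 0.266846.
Step 5: alpha = 0.05. fail to reject H0.

n_eff = 13, pos = 4, neg = 9, p = 0.266846, fail to reject H0.


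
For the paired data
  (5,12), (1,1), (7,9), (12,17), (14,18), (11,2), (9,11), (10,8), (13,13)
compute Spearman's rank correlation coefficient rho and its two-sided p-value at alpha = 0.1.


Step 1: Rank x and y separately (midranks; no ties here).
rank(x): 5->2, 1->1, 7->3, 12->7, 14->9, 11->6, 9->4, 10->5, 13->8
rank(y): 12->6, 1->1, 9->4, 17->8, 18->9, 2->2, 11->5, 8->3, 13->7
Step 2: d_i = R_x(i) - R_y(i); compute d_i^2.
  (2-6)^2=16, (1-1)^2=0, (3-4)^2=1, (7-8)^2=1, (9-9)^2=0, (6-2)^2=16, (4-5)^2=1, (5-3)^2=4, (8-7)^2=1
sum(d^2) = 40.
Step 3: rho = 1 - 6*40 / (9*(9^2 - 1)) = 1 - 240/720 = 0.666667.
Step 4: Under H0, t = rho * sqrt((n-2)/(1-rho^2)) = 2.3664 ~ t(7).
Step 5: Two-sided p-value from the t-distribution with 7 df = 0.049867.
Step 6: alpha = 0.1. reject H0.

rho = 0.6667, p = 0.049867, reject H0 at alpha = 0.1.


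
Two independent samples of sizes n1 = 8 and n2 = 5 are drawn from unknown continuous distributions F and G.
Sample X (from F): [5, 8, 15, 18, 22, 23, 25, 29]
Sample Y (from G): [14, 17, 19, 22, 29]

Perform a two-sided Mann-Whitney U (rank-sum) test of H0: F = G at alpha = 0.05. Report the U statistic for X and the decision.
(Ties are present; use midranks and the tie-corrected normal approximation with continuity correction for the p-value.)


Step 1: Combine and sort all 13 observations; assign midranks.
sorted (value, group): (5,X), (8,X), (14,Y), (15,X), (17,Y), (18,X), (19,Y), (22,X), (22,Y), (23,X), (25,X), (29,X), (29,Y)
ranks: 5->1, 8->2, 14->3, 15->4, 17->5, 18->6, 19->7, 22->8.5, 22->8.5, 23->10, 25->11, 29->12.5, 29->12.5
Step 2: Rank sum for X: R1 = 1 + 2 + 4 + 6 + 8.5 + 10 + 11 + 12.5 = 55.
Step 3: U_X = R1 - n1(n1+1)/2 = 55 - 8*9/2 = 55 - 36 = 19.
       U_Y = n1*n2 - U_X = 40 - 19 = 21.
Step 4: Ties are present, so use the tie-corrected normal approximation (with continuity correction) for the p-value.
Step 5: p-value = 0.941492; compare to alpha = 0.05. fail to reject H0.

U_X = 19, p = 0.941492, fail to reject H0 at alpha = 0.05.


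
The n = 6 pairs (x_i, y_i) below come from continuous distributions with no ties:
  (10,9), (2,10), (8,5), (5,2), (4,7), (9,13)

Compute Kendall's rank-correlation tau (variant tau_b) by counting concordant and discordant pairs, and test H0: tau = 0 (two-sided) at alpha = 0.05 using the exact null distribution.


Step 1: Enumerate the 15 unordered pairs (i,j) with i<j and classify each by sign(x_j-x_i) * sign(y_j-y_i).
  (1,2):dx=-8,dy=+1->D; (1,3):dx=-2,dy=-4->C; (1,4):dx=-5,dy=-7->C; (1,5):dx=-6,dy=-2->C
  (1,6):dx=-1,dy=+4->D; (2,3):dx=+6,dy=-5->D; (2,4):dx=+3,dy=-8->D; (2,5):dx=+2,dy=-3->D
  (2,6):dx=+7,dy=+3->C; (3,4):dx=-3,dy=-3->C; (3,5):dx=-4,dy=+2->D; (3,6):dx=+1,dy=+8->C
  (4,5):dx=-1,dy=+5->D; (4,6):dx=+4,dy=+11->C; (5,6):dx=+5,dy=+6->C
Step 2: C = 8, D = 7, total pairs = 15.
Step 3: tau = (C - D)/(n(n-1)/2) = (8 - 7)/15 = 0.066667.
Step 4: Exact two-sided p-value (enumerate n! = 720 permutations of y under H0): p = 1.000000.
Step 5: alpha = 0.05. fail to reject H0.

tau_b = 0.0667 (C=8, D=7), p = 1.000000, fail to reject H0.


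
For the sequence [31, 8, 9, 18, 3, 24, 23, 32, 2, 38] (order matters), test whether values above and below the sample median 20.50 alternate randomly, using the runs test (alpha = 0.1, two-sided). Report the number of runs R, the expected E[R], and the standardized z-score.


Step 1: Compute median = 20.50; label A = above, B = below.
Labels in order: ABBBBAAABA  (n_A = 5, n_B = 5)
Step 2: Count runs R = 5.
Step 3: Under H0 (random ordering), E[R] = 2*n_A*n_B/(n_A+n_B) + 1 = 2*5*5/10 + 1 = 6.0000.
        Var[R] = 2*n_A*n_B*(2*n_A*n_B - n_A - n_B) / ((n_A+n_B)^2 * (n_A+n_B-1)) = 2000/900 = 2.2222.
        SD[R] = 1.4907.
Step 4: Continuity-corrected z = (R + 0.5 - E[R]) / SD[R] = (5 + 0.5 - 6.0000) / 1.4907 = -0.3354.
Step 5: Two-sided p-value via normal approximation = 2*(1 - Phi(|z|)) = 0.737316.
Step 6: alpha = 0.1. fail to reject H0.

R = 5, z = -0.3354, p = 0.737316, fail to reject H0.


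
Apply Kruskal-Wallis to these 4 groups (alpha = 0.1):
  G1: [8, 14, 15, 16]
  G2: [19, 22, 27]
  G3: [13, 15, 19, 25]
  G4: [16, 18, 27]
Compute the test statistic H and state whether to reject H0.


Step 1: Combine all N = 14 observations and assign midranks.
sorted (value, group, rank): (8,G1,1), (13,G3,2), (14,G1,3), (15,G1,4.5), (15,G3,4.5), (16,G1,6.5), (16,G4,6.5), (18,G4,8), (19,G2,9.5), (19,G3,9.5), (22,G2,11), (25,G3,12), (27,G2,13.5), (27,G4,13.5)
Step 2: Sum ranks within each group.
R_1 = 15 (n_1 = 4)
R_2 = 34 (n_2 = 3)
R_3 = 28 (n_3 = 4)
R_4 = 28 (n_4 = 3)
Step 3: H = 12/(N(N+1)) * sum(R_i^2/n_i) - 3(N+1)
     = 12/(14*15) * (15^2/4 + 34^2/3 + 28^2/4 + 28^2/3) - 3*15
     = 0.057143 * 898.917 - 45
     = 6.366667.
Step 4: Ties present; correction factor C = 1 - 24/(14^3 - 14) = 0.991209. Corrected H = 6.366667 / 0.991209 = 6.423134.
Step 5: Under H0, H ~ chi^2(3); p-value = 0.092744.
Step 6: alpha = 0.1. reject H0.

H = 6.4231, df = 3, p = 0.092744, reject H0.


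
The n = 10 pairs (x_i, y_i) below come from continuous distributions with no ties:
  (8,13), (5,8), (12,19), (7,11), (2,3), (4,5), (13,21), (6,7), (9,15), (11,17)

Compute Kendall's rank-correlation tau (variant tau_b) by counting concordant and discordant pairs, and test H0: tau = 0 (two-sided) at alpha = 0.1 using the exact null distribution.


Step 1: Enumerate the 45 unordered pairs (i,j) with i<j and classify each by sign(x_j-x_i) * sign(y_j-y_i).
  (1,2):dx=-3,dy=-5->C; (1,3):dx=+4,dy=+6->C; (1,4):dx=-1,dy=-2->C; (1,5):dx=-6,dy=-10->C
  (1,6):dx=-4,dy=-8->C; (1,7):dx=+5,dy=+8->C; (1,8):dx=-2,dy=-6->C; (1,9):dx=+1,dy=+2->C
  (1,10):dx=+3,dy=+4->C; (2,3):dx=+7,dy=+11->C; (2,4):dx=+2,dy=+3->C; (2,5):dx=-3,dy=-5->C
  (2,6):dx=-1,dy=-3->C; (2,7):dx=+8,dy=+13->C; (2,8):dx=+1,dy=-1->D; (2,9):dx=+4,dy=+7->C
  (2,10):dx=+6,dy=+9->C; (3,4):dx=-5,dy=-8->C; (3,5):dx=-10,dy=-16->C; (3,6):dx=-8,dy=-14->C
  (3,7):dx=+1,dy=+2->C; (3,8):dx=-6,dy=-12->C; (3,9):dx=-3,dy=-4->C; (3,10):dx=-1,dy=-2->C
  (4,5):dx=-5,dy=-8->C; (4,6):dx=-3,dy=-6->C; (4,7):dx=+6,dy=+10->C; (4,8):dx=-1,dy=-4->C
  (4,9):dx=+2,dy=+4->C; (4,10):dx=+4,dy=+6->C; (5,6):dx=+2,dy=+2->C; (5,7):dx=+11,dy=+18->C
  (5,8):dx=+4,dy=+4->C; (5,9):dx=+7,dy=+12->C; (5,10):dx=+9,dy=+14->C; (6,7):dx=+9,dy=+16->C
  (6,8):dx=+2,dy=+2->C; (6,9):dx=+5,dy=+10->C; (6,10):dx=+7,dy=+12->C; (7,8):dx=-7,dy=-14->C
  (7,9):dx=-4,dy=-6->C; (7,10):dx=-2,dy=-4->C; (8,9):dx=+3,dy=+8->C; (8,10):dx=+5,dy=+10->C
  (9,10):dx=+2,dy=+2->C
Step 2: C = 44, D = 1, total pairs = 45.
Step 3: tau = (C - D)/(n(n-1)/2) = (44 - 1)/45 = 0.955556.
Step 4: Exact two-sided p-value (enumerate n! = 3628800 permutations of y under H0): p = 0.000006.
Step 5: alpha = 0.1. reject H0.

tau_b = 0.9556 (C=44, D=1), p = 0.000006, reject H0.


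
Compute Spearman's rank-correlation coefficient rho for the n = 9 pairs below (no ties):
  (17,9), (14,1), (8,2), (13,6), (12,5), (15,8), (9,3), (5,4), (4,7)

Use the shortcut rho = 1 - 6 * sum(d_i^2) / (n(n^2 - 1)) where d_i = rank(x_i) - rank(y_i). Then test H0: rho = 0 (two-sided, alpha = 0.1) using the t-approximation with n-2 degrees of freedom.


Step 1: Rank x and y separately (midranks; no ties here).
rank(x): 17->9, 14->7, 8->3, 13->6, 12->5, 15->8, 9->4, 5->2, 4->1
rank(y): 9->9, 1->1, 2->2, 6->6, 5->5, 8->8, 3->3, 4->4, 7->7
Step 2: d_i = R_x(i) - R_y(i); compute d_i^2.
  (9-9)^2=0, (7-1)^2=36, (3-2)^2=1, (6-6)^2=0, (5-5)^2=0, (8-8)^2=0, (4-3)^2=1, (2-4)^2=4, (1-7)^2=36
sum(d^2) = 78.
Step 3: rho = 1 - 6*78 / (9*(9^2 - 1)) = 1 - 468/720 = 0.350000.
Step 4: Under H0, t = rho * sqrt((n-2)/(1-rho^2)) = 0.9885 ~ t(7).
Step 5: Two-sided p-value from the t-distribution with 7 df = 0.355820.
Step 6: alpha = 0.1. fail to reject H0.

rho = 0.3500, p = 0.355820, fail to reject H0 at alpha = 0.1.


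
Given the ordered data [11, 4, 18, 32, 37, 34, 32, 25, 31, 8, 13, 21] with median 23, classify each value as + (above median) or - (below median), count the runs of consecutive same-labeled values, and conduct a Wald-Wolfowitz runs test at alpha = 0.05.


Step 1: Compute median = 23; label A = above, B = below.
Labels in order: BBBAAAAAABBB  (n_A = 6, n_B = 6)
Step 2: Count runs R = 3.
Step 3: Under H0 (random ordering), E[R] = 2*n_A*n_B/(n_A+n_B) + 1 = 2*6*6/12 + 1 = 7.0000.
        Var[R] = 2*n_A*n_B*(2*n_A*n_B - n_A - n_B) / ((n_A+n_B)^2 * (n_A+n_B-1)) = 4320/1584 = 2.7273.
        SD[R] = 1.6514.
Step 4: Continuity-corrected z = (R + 0.5 - E[R]) / SD[R] = (3 + 0.5 - 7.0000) / 1.6514 = -2.1194.
Step 5: Two-sided p-value via normal approximation = 2*(1 - Phi(|z|)) = 0.034060.
Step 6: alpha = 0.05. reject H0.

R = 3, z = -2.1194, p = 0.034060, reject H0.


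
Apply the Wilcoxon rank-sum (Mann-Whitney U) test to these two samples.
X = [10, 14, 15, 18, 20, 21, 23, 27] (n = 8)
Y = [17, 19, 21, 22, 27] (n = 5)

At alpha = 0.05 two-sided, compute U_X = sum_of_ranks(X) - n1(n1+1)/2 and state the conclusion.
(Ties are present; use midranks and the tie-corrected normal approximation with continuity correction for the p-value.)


Step 1: Combine and sort all 13 observations; assign midranks.
sorted (value, group): (10,X), (14,X), (15,X), (17,Y), (18,X), (19,Y), (20,X), (21,X), (21,Y), (22,Y), (23,X), (27,X), (27,Y)
ranks: 10->1, 14->2, 15->3, 17->4, 18->5, 19->6, 20->7, 21->8.5, 21->8.5, 22->10, 23->11, 27->12.5, 27->12.5
Step 2: Rank sum for X: R1 = 1 + 2 + 3 + 5 + 7 + 8.5 + 11 + 12.5 = 50.
Step 3: U_X = R1 - n1(n1+1)/2 = 50 - 8*9/2 = 50 - 36 = 14.
       U_Y = n1*n2 - U_X = 40 - 14 = 26.
Step 4: Ties are present, so use the tie-corrected normal approximation (with continuity correction) for the p-value.
Step 5: p-value = 0.419471; compare to alpha = 0.05. fail to reject H0.

U_X = 14, p = 0.419471, fail to reject H0 at alpha = 0.05.


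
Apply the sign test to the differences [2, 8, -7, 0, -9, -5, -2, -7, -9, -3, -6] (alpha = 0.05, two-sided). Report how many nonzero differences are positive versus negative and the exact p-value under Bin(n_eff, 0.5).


Step 1: Discard zero differences. Original n = 11; n_eff = number of nonzero differences = 10.
Nonzero differences (with sign): +2, +8, -7, -9, -5, -2, -7, -9, -3, -6
Step 2: Count signs: positive = 2, negative = 8.
Step 3: Under H0: P(positive) = 0.5, so the number of positives S ~ Bin(10, 0.5).
Step 4: Two-sided exact p-value = sum of Bin(10,0.5) probabilities at or below the observed probability = 0.109375.
Step 5: alpha = 0.05. fail to reject H0.

n_eff = 10, pos = 2, neg = 8, p = 0.109375, fail to reject H0.


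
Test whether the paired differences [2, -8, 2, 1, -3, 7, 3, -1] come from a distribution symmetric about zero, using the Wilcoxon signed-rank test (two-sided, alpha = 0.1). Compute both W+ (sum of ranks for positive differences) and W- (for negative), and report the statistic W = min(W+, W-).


Step 1: Drop any zero differences (none here) and take |d_i|.
|d| = [2, 8, 2, 1, 3, 7, 3, 1]
Step 2: Midrank |d_i| (ties get averaged ranks).
ranks: |2|->3.5, |8|->8, |2|->3.5, |1|->1.5, |3|->5.5, |7|->7, |3|->5.5, |1|->1.5
Step 3: Attach original signs; sum ranks with positive sign and with negative sign.
W+ = 3.5 + 3.5 + 1.5 + 7 + 5.5 = 21
W- = 8 + 5.5 + 1.5 = 15
(Check: W+ + W- = 36 should equal n(n+1)/2 = 36.)
Step 4: Test statistic W = min(W+, W-) = 15.
Step 5: Ties in |d|, so use the tie-corrected normal approximation.
        E[W] = n(n+1)/4 = 8*9/4 = 18.
        Tie groups: |d|=1 (t=2), |d|=2 (t=2), |d|=3 (t=2); sum(t^3 - t) = 18.
        Var[W] = n(n+1)(2n+1)/24 - sum(t^3-t)/48 = 1224/24 - 18/48 = 50.625.
        z = (W - E[W]) / sqrt(Var[W]) = (15 - 18) / 7.1151 = -0.4216.
        Two-sided p = 2*Phi(z) = 0.673290.
Step 6: alpha = 0.1. fail to reject H0.

W+ = 21, W- = 15, W = min = 15, p = 0.673290, fail to reject H0.


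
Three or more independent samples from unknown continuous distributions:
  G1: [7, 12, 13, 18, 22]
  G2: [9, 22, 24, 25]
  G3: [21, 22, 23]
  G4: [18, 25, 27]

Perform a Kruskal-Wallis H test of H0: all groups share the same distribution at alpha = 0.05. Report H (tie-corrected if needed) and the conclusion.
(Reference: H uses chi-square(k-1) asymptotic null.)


Step 1: Combine all N = 15 observations and assign midranks.
sorted (value, group, rank): (7,G1,1), (9,G2,2), (12,G1,3), (13,G1,4), (18,G1,5.5), (18,G4,5.5), (21,G3,7), (22,G1,9), (22,G2,9), (22,G3,9), (23,G3,11), (24,G2,12), (25,G2,13.5), (25,G4,13.5), (27,G4,15)
Step 2: Sum ranks within each group.
R_1 = 22.5 (n_1 = 5)
R_2 = 36.5 (n_2 = 4)
R_3 = 27 (n_3 = 3)
R_4 = 34 (n_4 = 3)
Step 3: H = 12/(N(N+1)) * sum(R_i^2/n_i) - 3(N+1)
     = 12/(15*16) * (22.5^2/5 + 36.5^2/4 + 27^2/3 + 34^2/3) - 3*16
     = 0.050000 * 1062.65 - 48
     = 5.132292.
Step 4: Ties present; correction factor C = 1 - 36/(15^3 - 15) = 0.989286. Corrected H = 5.132292 / 0.989286 = 5.187876.
Step 5: Under H0, H ~ chi^2(3); p-value = 0.158546.
Step 6: alpha = 0.05. fail to reject H0.

H = 5.1879, df = 3, p = 0.158546, fail to reject H0.


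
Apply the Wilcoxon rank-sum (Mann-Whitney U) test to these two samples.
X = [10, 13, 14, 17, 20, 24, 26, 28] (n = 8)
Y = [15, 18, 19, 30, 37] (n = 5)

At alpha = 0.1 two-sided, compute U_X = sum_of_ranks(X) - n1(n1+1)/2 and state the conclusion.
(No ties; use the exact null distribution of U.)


Step 1: Combine and sort all 13 observations; assign midranks.
sorted (value, group): (10,X), (13,X), (14,X), (15,Y), (17,X), (18,Y), (19,Y), (20,X), (24,X), (26,X), (28,X), (30,Y), (37,Y)
ranks: 10->1, 13->2, 14->3, 15->4, 17->5, 18->6, 19->7, 20->8, 24->9, 26->10, 28->11, 30->12, 37->13
Step 2: Rank sum for X: R1 = 1 + 2 + 3 + 5 + 8 + 9 + 10 + 11 = 49.
Step 3: U_X = R1 - n1(n1+1)/2 = 49 - 8*9/2 = 49 - 36 = 13.
       U_Y = n1*n2 - U_X = 40 - 13 = 27.
Step 4: No ties, so the exact null distribution of U (based on enumerating the C(13,8) = 1287 equally likely rank assignments) gives the two-sided p-value.
Step 5: p-value = 0.354312; compare to alpha = 0.1. fail to reject H0.

U_X = 13, p = 0.354312, fail to reject H0 at alpha = 0.1.


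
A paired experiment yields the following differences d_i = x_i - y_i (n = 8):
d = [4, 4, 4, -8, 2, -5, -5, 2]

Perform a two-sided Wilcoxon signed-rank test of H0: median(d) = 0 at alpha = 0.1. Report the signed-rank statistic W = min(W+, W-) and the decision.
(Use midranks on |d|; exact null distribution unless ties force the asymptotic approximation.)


Step 1: Drop any zero differences (none here) and take |d_i|.
|d| = [4, 4, 4, 8, 2, 5, 5, 2]
Step 2: Midrank |d_i| (ties get averaged ranks).
ranks: |4|->4, |4|->4, |4|->4, |8|->8, |2|->1.5, |5|->6.5, |5|->6.5, |2|->1.5
Step 3: Attach original signs; sum ranks with positive sign and with negative sign.
W+ = 4 + 4 + 4 + 1.5 + 1.5 = 15
W- = 8 + 6.5 + 6.5 = 21
(Check: W+ + W- = 36 should equal n(n+1)/2 = 36.)
Step 4: Test statistic W = min(W+, W-) = 15.
Step 5: Ties in |d|, so use the tie-corrected normal approximation.
        E[W] = n(n+1)/4 = 8*9/4 = 18.
        Tie groups: |d|=2 (t=2), |d|=4 (t=3), |d|=5 (t=2); sum(t^3 - t) = 36.
        Var[W] = n(n+1)(2n+1)/24 - sum(t^3-t)/48 = 1224/24 - 36/48 = 50.25.
        z = (W - E[W]) / sqrt(Var[W]) = (15 - 18) / 7.0887 = -0.4232.
        Two-sided p = 2*Phi(z) = 0.672144.
Step 6: alpha = 0.1. fail to reject H0.

W+ = 15, W- = 21, W = min = 15, p = 0.672144, fail to reject H0.


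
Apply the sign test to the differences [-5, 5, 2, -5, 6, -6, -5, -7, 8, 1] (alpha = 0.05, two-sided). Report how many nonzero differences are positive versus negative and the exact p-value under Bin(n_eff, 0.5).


Step 1: Discard zero differences. Original n = 10; n_eff = number of nonzero differences = 10.
Nonzero differences (with sign): -5, +5, +2, -5, +6, -6, -5, -7, +8, +1
Step 2: Count signs: positive = 5, negative = 5.
Step 3: Under H0: P(positive) = 0.5, so the number of positives S ~ Bin(10, 0.5).
Step 4: Two-sided exact p-value = sum of Bin(10,0.5) probabilities at or below the observed probability = 1.000000.
Step 5: alpha = 0.05. fail to reject H0.

n_eff = 10, pos = 5, neg = 5, p = 1.000000, fail to reject H0.


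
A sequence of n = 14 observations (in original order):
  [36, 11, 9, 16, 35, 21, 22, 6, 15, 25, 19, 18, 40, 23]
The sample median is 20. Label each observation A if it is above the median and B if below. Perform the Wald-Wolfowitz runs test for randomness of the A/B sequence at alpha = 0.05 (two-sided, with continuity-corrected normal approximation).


Step 1: Compute median = 20; label A = above, B = below.
Labels in order: ABBBAAABBABBAA  (n_A = 7, n_B = 7)
Step 2: Count runs R = 7.
Step 3: Under H0 (random ordering), E[R] = 2*n_A*n_B/(n_A+n_B) + 1 = 2*7*7/14 + 1 = 8.0000.
        Var[R] = 2*n_A*n_B*(2*n_A*n_B - n_A - n_B) / ((n_A+n_B)^2 * (n_A+n_B-1)) = 8232/2548 = 3.2308.
        SD[R] = 1.7974.
Step 4: Continuity-corrected z = (R + 0.5 - E[R]) / SD[R] = (7 + 0.5 - 8.0000) / 1.7974 = -0.2782.
Step 5: Two-sided p-value via normal approximation = 2*(1 - Phi(|z|)) = 0.780879.
Step 6: alpha = 0.05. fail to reject H0.

R = 7, z = -0.2782, p = 0.780879, fail to reject H0.


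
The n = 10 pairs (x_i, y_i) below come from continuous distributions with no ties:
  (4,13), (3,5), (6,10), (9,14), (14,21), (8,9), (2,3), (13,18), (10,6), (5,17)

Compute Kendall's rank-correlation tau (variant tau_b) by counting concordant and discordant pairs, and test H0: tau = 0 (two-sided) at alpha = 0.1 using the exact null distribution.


Step 1: Enumerate the 45 unordered pairs (i,j) with i<j and classify each by sign(x_j-x_i) * sign(y_j-y_i).
  (1,2):dx=-1,dy=-8->C; (1,3):dx=+2,dy=-3->D; (1,4):dx=+5,dy=+1->C; (1,5):dx=+10,dy=+8->C
  (1,6):dx=+4,dy=-4->D; (1,7):dx=-2,dy=-10->C; (1,8):dx=+9,dy=+5->C; (1,9):dx=+6,dy=-7->D
  (1,10):dx=+1,dy=+4->C; (2,3):dx=+3,dy=+5->C; (2,4):dx=+6,dy=+9->C; (2,5):dx=+11,dy=+16->C
  (2,6):dx=+5,dy=+4->C; (2,7):dx=-1,dy=-2->C; (2,8):dx=+10,dy=+13->C; (2,9):dx=+7,dy=+1->C
  (2,10):dx=+2,dy=+12->C; (3,4):dx=+3,dy=+4->C; (3,5):dx=+8,dy=+11->C; (3,6):dx=+2,dy=-1->D
  (3,7):dx=-4,dy=-7->C; (3,8):dx=+7,dy=+8->C; (3,9):dx=+4,dy=-4->D; (3,10):dx=-1,dy=+7->D
  (4,5):dx=+5,dy=+7->C; (4,6):dx=-1,dy=-5->C; (4,7):dx=-7,dy=-11->C; (4,8):dx=+4,dy=+4->C
  (4,9):dx=+1,dy=-8->D; (4,10):dx=-4,dy=+3->D; (5,6):dx=-6,dy=-12->C; (5,7):dx=-12,dy=-18->C
  (5,8):dx=-1,dy=-3->C; (5,9):dx=-4,dy=-15->C; (5,10):dx=-9,dy=-4->C; (6,7):dx=-6,dy=-6->C
  (6,8):dx=+5,dy=+9->C; (6,9):dx=+2,dy=-3->D; (6,10):dx=-3,dy=+8->D; (7,8):dx=+11,dy=+15->C
  (7,9):dx=+8,dy=+3->C; (7,10):dx=+3,dy=+14->C; (8,9):dx=-3,dy=-12->C; (8,10):dx=-8,dy=-1->C
  (9,10):dx=-5,dy=+11->D
Step 2: C = 34, D = 11, total pairs = 45.
Step 3: tau = (C - D)/(n(n-1)/2) = (34 - 11)/45 = 0.511111.
Step 4: Exact two-sided p-value (enumerate n! = 3628800 permutations of y under H0): p = 0.046623.
Step 5: alpha = 0.1. reject H0.

tau_b = 0.5111 (C=34, D=11), p = 0.046623, reject H0.


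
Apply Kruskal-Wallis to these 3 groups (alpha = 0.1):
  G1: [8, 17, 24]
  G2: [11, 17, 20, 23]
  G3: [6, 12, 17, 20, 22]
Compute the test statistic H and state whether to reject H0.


Step 1: Combine all N = 12 observations and assign midranks.
sorted (value, group, rank): (6,G3,1), (8,G1,2), (11,G2,3), (12,G3,4), (17,G1,6), (17,G2,6), (17,G3,6), (20,G2,8.5), (20,G3,8.5), (22,G3,10), (23,G2,11), (24,G1,12)
Step 2: Sum ranks within each group.
R_1 = 20 (n_1 = 3)
R_2 = 28.5 (n_2 = 4)
R_3 = 29.5 (n_3 = 5)
Step 3: H = 12/(N(N+1)) * sum(R_i^2/n_i) - 3(N+1)
     = 12/(12*13) * (20^2/3 + 28.5^2/4 + 29.5^2/5) - 3*13
     = 0.076923 * 510.446 - 39
     = 0.265064.
Step 4: Ties present; correction factor C = 1 - 30/(12^3 - 12) = 0.982517. Corrected H = 0.265064 / 0.982517 = 0.269781.
Step 5: Under H0, H ~ chi^2(2); p-value = 0.873812.
Step 6: alpha = 0.1. fail to reject H0.

H = 0.2698, df = 2, p = 0.873812, fail to reject H0.


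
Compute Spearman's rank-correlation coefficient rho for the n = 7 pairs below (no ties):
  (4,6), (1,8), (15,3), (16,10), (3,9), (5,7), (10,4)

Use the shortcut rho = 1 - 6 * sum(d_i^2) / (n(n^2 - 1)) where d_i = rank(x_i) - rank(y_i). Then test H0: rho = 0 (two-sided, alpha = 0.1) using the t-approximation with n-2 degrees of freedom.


Step 1: Rank x and y separately (midranks; no ties here).
rank(x): 4->3, 1->1, 15->6, 16->7, 3->2, 5->4, 10->5
rank(y): 6->3, 8->5, 3->1, 10->7, 9->6, 7->4, 4->2
Step 2: d_i = R_x(i) - R_y(i); compute d_i^2.
  (3-3)^2=0, (1-5)^2=16, (6-1)^2=25, (7-7)^2=0, (2-6)^2=16, (4-4)^2=0, (5-2)^2=9
sum(d^2) = 66.
Step 3: rho = 1 - 6*66 / (7*(7^2 - 1)) = 1 - 396/336 = -0.178571.
Step 4: Under H0, t = rho * sqrt((n-2)/(1-rho^2)) = -0.4058 ~ t(5).
Step 5: Two-sided p-value from the t-distribution with 5 df = 0.701658.
Step 6: alpha = 0.1. fail to reject H0.

rho = -0.1786, p = 0.701658, fail to reject H0 at alpha = 0.1.


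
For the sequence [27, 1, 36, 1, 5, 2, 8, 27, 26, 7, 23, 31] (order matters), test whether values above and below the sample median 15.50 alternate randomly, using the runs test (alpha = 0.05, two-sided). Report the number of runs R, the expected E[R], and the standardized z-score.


Step 1: Compute median = 15.50; label A = above, B = below.
Labels in order: ABABBBBAABAA  (n_A = 6, n_B = 6)
Step 2: Count runs R = 7.
Step 3: Under H0 (random ordering), E[R] = 2*n_A*n_B/(n_A+n_B) + 1 = 2*6*6/12 + 1 = 7.0000.
        Var[R] = 2*n_A*n_B*(2*n_A*n_B - n_A - n_B) / ((n_A+n_B)^2 * (n_A+n_B-1)) = 4320/1584 = 2.7273.
        SD[R] = 1.6514.
Step 4: R = E[R], so z = 0 with no continuity correction.
Step 5: Two-sided p-value via normal approximation = 2*(1 - Phi(|z|)) = 1.000000.
Step 6: alpha = 0.05. fail to reject H0.

R = 7, z = 0.0000, p = 1.000000, fail to reject H0.


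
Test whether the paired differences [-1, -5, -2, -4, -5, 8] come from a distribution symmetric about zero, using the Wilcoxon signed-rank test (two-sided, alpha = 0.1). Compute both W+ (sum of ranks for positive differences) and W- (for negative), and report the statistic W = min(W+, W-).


Step 1: Drop any zero differences (none here) and take |d_i|.
|d| = [1, 5, 2, 4, 5, 8]
Step 2: Midrank |d_i| (ties get averaged ranks).
ranks: |1|->1, |5|->4.5, |2|->2, |4|->3, |5|->4.5, |8|->6
Step 3: Attach original signs; sum ranks with positive sign and with negative sign.
W+ = 6 = 6
W- = 1 + 4.5 + 2 + 3 + 4.5 = 15
(Check: W+ + W- = 21 should equal n(n+1)/2 = 21.)
Step 4: Test statistic W = min(W+, W-) = 6.
Step 5: Ties in |d|, so use the tie-corrected normal approximation.
        E[W] = n(n+1)/4 = 6*7/4 = 10.5.
        Tie groups: |d|=5 (t=2); sum(t^3 - t) = 6.
        Var[W] = n(n+1)(2n+1)/24 - sum(t^3-t)/48 = 546/24 - 6/48 = 22.625.
        z = (W - E[W]) / sqrt(Var[W]) = (6 - 10.5) / 4.7566 = -0.9461.
        Two-sided p = 2*Phi(z) = 0.344118.
Step 6: alpha = 0.1. fail to reject H0.

W+ = 6, W- = 15, W = min = 6, p = 0.344118, fail to reject H0.
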